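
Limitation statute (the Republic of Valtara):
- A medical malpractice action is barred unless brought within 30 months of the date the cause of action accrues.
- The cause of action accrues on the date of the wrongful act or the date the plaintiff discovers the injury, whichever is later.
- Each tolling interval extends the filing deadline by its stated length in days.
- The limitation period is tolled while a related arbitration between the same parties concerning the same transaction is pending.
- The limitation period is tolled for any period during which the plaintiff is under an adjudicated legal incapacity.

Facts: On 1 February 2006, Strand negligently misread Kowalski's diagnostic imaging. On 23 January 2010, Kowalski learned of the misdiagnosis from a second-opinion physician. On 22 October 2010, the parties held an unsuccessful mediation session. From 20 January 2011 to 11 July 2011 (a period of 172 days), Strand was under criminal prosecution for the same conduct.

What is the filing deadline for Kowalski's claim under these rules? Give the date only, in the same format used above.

Taking the later of the act (1 February 2006) and discovery (23 January 2010), the claim accrued on 23 January 2010.
Adding the 30 months base period to 23 January 2010 gives a deadline of 23 July 2012, before any tolling.
Although a criminal prosecution ran from 20 January 2011 to 11 July 2011, the stated rules do not make that a tolling event, so it is disregarded.
The other events in the timeline have no effect on the limitation period under the stated rules.

23 July 2012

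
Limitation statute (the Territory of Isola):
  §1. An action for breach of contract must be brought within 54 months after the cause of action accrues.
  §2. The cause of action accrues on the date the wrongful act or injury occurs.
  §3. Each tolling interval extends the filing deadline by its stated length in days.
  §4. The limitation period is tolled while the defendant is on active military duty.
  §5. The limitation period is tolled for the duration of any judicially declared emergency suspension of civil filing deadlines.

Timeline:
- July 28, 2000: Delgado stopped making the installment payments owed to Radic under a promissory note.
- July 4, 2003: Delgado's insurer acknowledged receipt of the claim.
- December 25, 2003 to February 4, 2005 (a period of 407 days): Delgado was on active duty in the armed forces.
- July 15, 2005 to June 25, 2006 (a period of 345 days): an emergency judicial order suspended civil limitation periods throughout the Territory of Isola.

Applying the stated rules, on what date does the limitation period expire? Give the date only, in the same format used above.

The claim accrued on July 28, 2000, when the wrongful act occurred.
54 months from July 28, 2000 is January 28, 2005.
Because the defendant's active military service ran from December 25, 2003 to February 4, 2005, the deadline is extended by 407 days to March 11, 2006.
The period was tolled for 345 days by the emergency suspension of filing deadlines (July 15, 2005 to June 25, 2006), pushing the deadline to February 19, 2007.
None of the other events listed affects the running of the period under the stated rules.

February 19, 2007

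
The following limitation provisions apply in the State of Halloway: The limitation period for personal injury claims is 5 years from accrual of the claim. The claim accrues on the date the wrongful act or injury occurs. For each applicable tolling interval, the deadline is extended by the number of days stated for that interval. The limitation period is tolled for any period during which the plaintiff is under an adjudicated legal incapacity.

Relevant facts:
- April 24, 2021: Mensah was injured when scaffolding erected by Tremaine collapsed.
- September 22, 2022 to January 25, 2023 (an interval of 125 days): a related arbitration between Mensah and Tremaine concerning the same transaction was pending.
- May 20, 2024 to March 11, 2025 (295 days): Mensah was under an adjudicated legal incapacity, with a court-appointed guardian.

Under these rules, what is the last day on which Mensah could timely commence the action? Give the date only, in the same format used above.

The claim accrued on April 24, 2021, the date of the act.
5 years from April 24, 2021 is April 24, 2026.
Because the plaintiff's legal incapacity ran from May 20, 2024 to March 11, 2025, the deadline is extended by 295 days to February 13, 2027.
The pending related arbitration from September 22, 2022 to January 25, 2023 does not toll the period, because no stated rule makes a pending arbitration a tolling event.

February 13, 2027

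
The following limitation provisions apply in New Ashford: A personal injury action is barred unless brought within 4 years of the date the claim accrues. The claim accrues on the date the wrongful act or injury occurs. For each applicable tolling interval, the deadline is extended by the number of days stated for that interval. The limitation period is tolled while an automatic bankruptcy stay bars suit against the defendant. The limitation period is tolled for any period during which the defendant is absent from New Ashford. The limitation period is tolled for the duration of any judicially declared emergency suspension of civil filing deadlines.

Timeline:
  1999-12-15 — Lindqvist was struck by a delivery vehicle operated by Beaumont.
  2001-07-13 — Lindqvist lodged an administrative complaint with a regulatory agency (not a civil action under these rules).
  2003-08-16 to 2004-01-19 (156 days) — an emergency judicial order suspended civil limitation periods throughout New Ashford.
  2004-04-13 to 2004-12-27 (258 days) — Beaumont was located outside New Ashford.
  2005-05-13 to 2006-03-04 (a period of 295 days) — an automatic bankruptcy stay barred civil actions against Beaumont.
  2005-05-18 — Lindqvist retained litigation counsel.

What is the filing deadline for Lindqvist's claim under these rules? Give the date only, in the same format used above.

The claim accrued on 1999-12-15, the date of the act.
4 years from 1999-12-15 is 2003-12-15.
The period was tolled for 156 days by the emergency suspension of filing deadlines (2003-08-16 to 2004-01-19), pushing the deadline to 2004-05-19.
Because the defendant's absence from the jurisdiction ran from 2004-04-13 to 2004-12-27, the deadline is extended by 258 days to 2005-02-01.
By the time the automatic bankruptcy stay began on 2005-05-13, the limitation period had already expired on 2005-02-01; that interval cannot revive it.
None of the other events listed affects the running of the period under the stated rules.

2005-02-01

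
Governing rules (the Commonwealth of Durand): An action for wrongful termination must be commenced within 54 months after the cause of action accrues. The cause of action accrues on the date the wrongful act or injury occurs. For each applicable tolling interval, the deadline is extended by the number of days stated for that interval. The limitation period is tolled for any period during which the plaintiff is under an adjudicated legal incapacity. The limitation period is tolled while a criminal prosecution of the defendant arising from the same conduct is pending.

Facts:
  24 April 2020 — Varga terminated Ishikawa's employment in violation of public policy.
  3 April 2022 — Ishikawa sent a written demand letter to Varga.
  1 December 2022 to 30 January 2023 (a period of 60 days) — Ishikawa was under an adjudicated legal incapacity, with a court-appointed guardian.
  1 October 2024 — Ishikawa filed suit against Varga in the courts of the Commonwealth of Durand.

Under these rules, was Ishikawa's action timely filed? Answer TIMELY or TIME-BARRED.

The claim accrued on 24 April 2020, when the wrongful act occurred.
The untolled deadline — 54 months after 24 April 2020 — is 24 October 2024.
The period was tolled for 60 days by the plaintiff's legal incapacity (1 December 2022 to 30 January 2023), pushing the deadline to 23 December 2024.
Nothing else in the chronology tolls or restarts the period.
Filing on 1 October 2024 beat the 23 December 2024 deadline — the action is timely.

TIMELY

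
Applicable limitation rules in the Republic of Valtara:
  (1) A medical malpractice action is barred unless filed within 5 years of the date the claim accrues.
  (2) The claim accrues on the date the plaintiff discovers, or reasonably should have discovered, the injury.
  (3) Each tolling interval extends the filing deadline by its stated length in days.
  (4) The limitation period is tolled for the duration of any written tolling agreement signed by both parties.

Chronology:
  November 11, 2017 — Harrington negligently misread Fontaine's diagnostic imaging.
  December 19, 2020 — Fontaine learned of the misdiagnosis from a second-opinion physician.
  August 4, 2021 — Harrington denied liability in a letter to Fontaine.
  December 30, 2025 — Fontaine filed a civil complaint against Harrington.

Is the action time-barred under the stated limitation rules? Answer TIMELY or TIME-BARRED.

TIME-BARRED

Accrual is tied to discovery, so the period began on December 19, 2020 rather than on November 11, 2017 when the act occurred.
5 years from December 19, 2020 is December 19, 2025.
The other events in the timeline have no effect on the limitation period under the stated rules.
Fontaine filed on December 30, 2025, after the December 19, 2025 deadline, so the action is time-barred.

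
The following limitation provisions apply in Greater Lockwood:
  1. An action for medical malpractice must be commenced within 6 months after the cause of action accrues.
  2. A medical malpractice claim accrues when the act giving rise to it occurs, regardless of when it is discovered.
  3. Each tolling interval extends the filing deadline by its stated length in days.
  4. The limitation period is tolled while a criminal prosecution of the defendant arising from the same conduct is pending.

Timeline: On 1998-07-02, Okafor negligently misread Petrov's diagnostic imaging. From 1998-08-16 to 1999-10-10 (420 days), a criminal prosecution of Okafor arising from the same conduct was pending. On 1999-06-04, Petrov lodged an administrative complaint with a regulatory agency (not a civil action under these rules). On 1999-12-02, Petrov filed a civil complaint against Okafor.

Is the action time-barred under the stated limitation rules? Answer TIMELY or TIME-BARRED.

TIMELY

The limitation period began to run on 1998-07-02.
The untolled deadline — 6 months after 1998-07-02 — is 1999-01-02.
Because the pending criminal prosecution ran from 1998-08-16 to 1999-10-10, the deadline is extended by 420 days to 2000-02-26.
Nothing else in the chronology tolls or restarts the period.
The 1999-12-02 filing precedes the 2000-02-26 deadline; the claim is timely.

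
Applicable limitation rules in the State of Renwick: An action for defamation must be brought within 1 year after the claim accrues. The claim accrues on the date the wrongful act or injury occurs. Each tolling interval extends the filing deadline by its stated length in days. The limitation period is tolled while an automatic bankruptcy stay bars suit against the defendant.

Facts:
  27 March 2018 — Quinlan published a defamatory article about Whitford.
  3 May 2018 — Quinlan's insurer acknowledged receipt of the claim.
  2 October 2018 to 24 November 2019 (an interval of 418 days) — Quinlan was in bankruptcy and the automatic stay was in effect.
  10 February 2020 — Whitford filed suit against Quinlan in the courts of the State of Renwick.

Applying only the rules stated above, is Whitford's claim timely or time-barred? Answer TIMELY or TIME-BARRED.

The claim accrued on 27 March 2018, when the wrongful act occurred.
1 year from 27 March 2018 is 27 March 2019.
Because the automatic bankruptcy stay ran from 2 October 2018 to 24 November 2019, the deadline is extended by 418 days to 18 May 2020.
The other events in the timeline have no effect on the limitation period under the stated rules.
Filing on 10 February 2020 beat the 18 May 2020 deadline — the action is timely.

TIMELY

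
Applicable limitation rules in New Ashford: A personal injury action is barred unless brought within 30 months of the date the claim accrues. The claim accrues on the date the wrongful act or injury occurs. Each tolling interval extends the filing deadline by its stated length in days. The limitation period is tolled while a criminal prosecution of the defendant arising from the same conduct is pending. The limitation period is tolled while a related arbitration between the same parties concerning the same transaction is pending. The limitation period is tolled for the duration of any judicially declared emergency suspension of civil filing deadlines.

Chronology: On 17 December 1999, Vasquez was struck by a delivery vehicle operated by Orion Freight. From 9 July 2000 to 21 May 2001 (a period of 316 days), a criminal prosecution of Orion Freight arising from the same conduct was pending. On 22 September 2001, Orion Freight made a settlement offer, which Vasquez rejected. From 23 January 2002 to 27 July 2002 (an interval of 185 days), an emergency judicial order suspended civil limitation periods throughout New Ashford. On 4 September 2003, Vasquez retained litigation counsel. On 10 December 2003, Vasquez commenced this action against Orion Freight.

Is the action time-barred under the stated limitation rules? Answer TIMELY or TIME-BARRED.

The claim accrued on 17 December 1999, when the wrongful act occurred.
The untolled deadline — 30 months after 17 December 1999 — is 17 June 2002.
The period was tolled for 316 days by the pending criminal prosecution (9 July 2000 to 21 May 2001), pushing the deadline to 29 April 2003.
The period was tolled for 185 days by the emergency suspension of filing deadlines (23 January 2002 to 27 July 2002), pushing the deadline to 31 October 2003.
The other events in the timeline have no effect on the limitation period under the stated rules.
Filing on 10 December 2003 missed the 31 October 2003 deadline — the action is time-barred.

TIME-BARRED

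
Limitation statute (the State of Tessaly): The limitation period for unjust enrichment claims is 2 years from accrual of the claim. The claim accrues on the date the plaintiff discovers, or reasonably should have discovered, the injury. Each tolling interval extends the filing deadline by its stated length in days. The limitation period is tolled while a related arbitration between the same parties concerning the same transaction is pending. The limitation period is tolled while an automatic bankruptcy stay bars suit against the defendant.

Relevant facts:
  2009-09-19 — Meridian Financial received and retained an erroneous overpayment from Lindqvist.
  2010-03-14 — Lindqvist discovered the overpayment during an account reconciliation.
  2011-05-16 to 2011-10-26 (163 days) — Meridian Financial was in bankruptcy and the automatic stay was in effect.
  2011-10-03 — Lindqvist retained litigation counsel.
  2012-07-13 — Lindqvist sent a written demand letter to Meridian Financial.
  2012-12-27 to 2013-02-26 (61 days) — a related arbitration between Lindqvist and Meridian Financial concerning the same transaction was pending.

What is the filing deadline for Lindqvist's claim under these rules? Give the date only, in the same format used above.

2012-08-24

Accrual is tied to discovery, so the period began on 2010-03-14 rather than on 2009-09-19 when the act occurred.
2 years from 2010-03-14 is 2012-03-14.
The period was tolled for 163 days by the automatic bankruptcy stay (2011-05-16 to 2011-10-26), pushing the deadline to 2012-08-24.
By the time the pending related arbitration began on 2012-12-27, the limitation period had already expired on 2012-08-24; that interval cannot revive it.
Nothing else in the chronology tolls or restarts the period.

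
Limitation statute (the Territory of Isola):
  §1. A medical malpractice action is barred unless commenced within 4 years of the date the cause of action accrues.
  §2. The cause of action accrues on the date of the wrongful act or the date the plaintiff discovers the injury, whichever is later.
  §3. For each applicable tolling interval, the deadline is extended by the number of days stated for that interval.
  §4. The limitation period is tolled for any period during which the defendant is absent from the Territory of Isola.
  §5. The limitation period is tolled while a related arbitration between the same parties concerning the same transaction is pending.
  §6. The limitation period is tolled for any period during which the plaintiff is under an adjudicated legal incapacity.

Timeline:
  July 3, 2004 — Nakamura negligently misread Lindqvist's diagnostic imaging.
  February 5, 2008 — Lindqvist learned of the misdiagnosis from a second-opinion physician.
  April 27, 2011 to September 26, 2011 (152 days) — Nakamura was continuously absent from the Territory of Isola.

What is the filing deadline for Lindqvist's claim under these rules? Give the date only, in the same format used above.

Because discovery on February 5, 2008 post-dates the July 3, 2004 act, accrual under the later-of rule falls on February 5, 2008.
4 years from February 5, 2008 is February 5, 2012.
The period was tolled for 152 days by the defendant's absence from the jurisdiction (April 27, 2011 to September 26, 2011), pushing the deadline to July 6, 2012.

July 6, 2012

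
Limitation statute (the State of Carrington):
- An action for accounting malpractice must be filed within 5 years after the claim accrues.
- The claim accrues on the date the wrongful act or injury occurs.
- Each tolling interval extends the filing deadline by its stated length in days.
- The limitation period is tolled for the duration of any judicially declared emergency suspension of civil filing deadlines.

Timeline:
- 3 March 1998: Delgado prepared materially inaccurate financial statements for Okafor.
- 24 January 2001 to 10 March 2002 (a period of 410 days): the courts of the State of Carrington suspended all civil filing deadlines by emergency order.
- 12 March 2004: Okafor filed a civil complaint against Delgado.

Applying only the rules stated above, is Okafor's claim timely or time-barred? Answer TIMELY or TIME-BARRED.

TIMELY

The claim accrued on 3 March 1998, the date of the act.
Adding the 5 years base period to 3 March 1998 gives a deadline of 3 March 2003, before any tolling.
The period was tolled for 410 days by the emergency suspension of filing deadlines (24 January 2001 to 10 March 2002), pushing the deadline to 16 April 2004.
Okafor filed on 12 March 2004, before the 16 April 2004 deadline, so the action is timely.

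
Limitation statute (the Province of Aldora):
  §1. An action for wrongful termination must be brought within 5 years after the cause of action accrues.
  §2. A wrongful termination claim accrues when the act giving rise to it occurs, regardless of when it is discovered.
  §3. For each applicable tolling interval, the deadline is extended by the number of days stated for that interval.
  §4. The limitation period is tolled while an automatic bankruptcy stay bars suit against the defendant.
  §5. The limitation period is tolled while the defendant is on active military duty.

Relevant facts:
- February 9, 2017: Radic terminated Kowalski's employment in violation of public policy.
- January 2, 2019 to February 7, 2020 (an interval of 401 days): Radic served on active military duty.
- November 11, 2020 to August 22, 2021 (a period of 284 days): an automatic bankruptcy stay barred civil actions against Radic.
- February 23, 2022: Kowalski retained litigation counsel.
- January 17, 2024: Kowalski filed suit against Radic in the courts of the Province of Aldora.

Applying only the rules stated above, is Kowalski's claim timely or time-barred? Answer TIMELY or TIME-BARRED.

The cause of action accrued on February 9, 2017, the date of the act.
5 years from February 9, 2017 is February 9, 2022.
The defendant's active military service from January 2, 2019 to February 7, 2020 tolled the period for 401 days, extending the deadline to March 17, 2023.
The automatic bankruptcy stay from November 11, 2020 to August 22, 2021 tolled the period for 284 days, extending the deadline to December 26, 2023.
Nothing else in the chronology tolls or restarts the period.
The January 17, 2024 filing falls after the December 26, 2023 deadline; the claim is time-barred.

TIME-BARRED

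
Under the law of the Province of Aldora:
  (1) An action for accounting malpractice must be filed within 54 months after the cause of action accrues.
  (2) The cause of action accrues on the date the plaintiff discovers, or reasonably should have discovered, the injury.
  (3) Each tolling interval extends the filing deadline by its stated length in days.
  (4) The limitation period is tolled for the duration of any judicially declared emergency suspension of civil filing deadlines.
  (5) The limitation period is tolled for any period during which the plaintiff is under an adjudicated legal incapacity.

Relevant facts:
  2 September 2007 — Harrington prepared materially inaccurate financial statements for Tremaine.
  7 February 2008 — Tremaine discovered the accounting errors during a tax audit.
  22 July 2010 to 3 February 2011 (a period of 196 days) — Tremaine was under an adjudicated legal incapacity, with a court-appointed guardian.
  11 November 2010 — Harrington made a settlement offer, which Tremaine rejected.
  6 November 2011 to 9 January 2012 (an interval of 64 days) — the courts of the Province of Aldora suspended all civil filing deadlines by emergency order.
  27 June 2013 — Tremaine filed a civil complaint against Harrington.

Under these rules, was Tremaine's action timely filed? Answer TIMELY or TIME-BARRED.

Accrual is tied to discovery, so the period began on 7 February 2008 rather than on 2 September 2007 when the act occurred.
Adding the 54 months base period to 7 February 2008 gives a deadline of 7 August 2012, before any tolling.
The period was tolled for 196 days by the plaintiff's legal incapacity (22 July 2010 to 3 February 2011), pushing the deadline to 19 February 2013.
The period was tolled for 64 days by the emergency suspension of filing deadlines (6 November 2011 to 9 January 2012), pushing the deadline to 24 April 2013.
The other events in the timeline have no effect on the limitation period under the stated rules.
Filing on 27 June 2013 missed the 24 April 2013 deadline — the action is time-barred.

TIME-BARRED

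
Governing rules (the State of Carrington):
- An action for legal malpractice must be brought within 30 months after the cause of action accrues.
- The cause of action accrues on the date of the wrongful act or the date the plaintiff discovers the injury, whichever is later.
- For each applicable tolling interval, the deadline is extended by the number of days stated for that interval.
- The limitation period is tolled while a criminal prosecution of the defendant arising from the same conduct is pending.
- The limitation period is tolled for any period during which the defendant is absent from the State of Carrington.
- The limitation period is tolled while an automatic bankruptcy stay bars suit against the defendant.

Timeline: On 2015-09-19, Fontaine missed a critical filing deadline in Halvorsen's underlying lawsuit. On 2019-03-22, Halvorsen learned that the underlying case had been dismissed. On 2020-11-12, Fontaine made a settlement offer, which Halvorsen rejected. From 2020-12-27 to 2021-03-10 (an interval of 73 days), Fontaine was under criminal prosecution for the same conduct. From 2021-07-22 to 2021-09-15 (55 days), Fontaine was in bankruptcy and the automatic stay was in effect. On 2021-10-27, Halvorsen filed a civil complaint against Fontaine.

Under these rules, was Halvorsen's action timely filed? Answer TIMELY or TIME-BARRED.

The claim accrued on 2019-03-22 — the later of the 2015-09-19 act and the 2019-03-22 discovery.
30 months from 2019-03-22 is 2021-09-22.
Because the pending criminal prosecution ran from 2020-12-27 to 2021-03-10, the deadline is extended by 73 days to 2021-12-04.
The automatic bankruptcy stay from 2021-07-22 to 2021-09-15 tolled the period for 55 days, extending the deadline to 2022-01-28.
Nothing else in the chronology tolls or restarts the period.
The 2021-10-27 filing precedes the 2022-01-28 deadline; the claim is timely.

TIMELY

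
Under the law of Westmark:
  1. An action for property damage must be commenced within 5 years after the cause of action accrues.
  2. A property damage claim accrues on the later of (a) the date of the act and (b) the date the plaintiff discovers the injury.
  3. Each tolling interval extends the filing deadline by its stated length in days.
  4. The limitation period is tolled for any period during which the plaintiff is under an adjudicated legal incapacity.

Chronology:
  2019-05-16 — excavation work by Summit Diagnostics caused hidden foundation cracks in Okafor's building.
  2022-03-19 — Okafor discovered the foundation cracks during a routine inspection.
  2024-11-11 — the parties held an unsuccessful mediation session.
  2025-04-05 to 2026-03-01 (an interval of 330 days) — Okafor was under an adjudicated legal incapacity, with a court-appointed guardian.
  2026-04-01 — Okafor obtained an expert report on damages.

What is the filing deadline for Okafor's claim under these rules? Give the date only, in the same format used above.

Because discovery on 2022-03-19 post-dates the 2019-05-16 act, accrual under the later-of rule falls on 2022-03-19.
The untolled deadline — 5 years after 2022-03-19 — is 2027-03-19.
The plaintiff's legal incapacity from 2025-04-05 to 2026-03-01 tolled the period for 330 days, extending the deadline to 2028-02-12.
The other events in the timeline have no effect on the limitation period under the stated rules.

2028-02-12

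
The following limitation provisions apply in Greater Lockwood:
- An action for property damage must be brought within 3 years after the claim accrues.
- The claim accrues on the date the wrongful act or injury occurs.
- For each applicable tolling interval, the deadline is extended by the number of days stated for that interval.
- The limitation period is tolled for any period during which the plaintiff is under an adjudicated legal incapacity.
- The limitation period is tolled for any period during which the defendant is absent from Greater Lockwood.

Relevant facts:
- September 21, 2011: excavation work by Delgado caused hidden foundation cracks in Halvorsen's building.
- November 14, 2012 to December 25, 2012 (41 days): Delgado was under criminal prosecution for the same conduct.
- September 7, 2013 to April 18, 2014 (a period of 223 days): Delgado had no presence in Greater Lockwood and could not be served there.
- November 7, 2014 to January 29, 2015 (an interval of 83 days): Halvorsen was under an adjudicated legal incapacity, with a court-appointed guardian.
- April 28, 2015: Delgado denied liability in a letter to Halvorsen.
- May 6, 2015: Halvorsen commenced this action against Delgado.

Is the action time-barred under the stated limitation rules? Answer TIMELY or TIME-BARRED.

TIMELY

The limitation period began to run on September 21, 2011.
3 years from September 21, 2011 is September 21, 2014.
Because the defendant's absence from the jurisdiction ran from September 7, 2013 to April 18, 2014, the deadline is extended by 223 days to May 2, 2015.
The period was tolled for 83 days by the plaintiff's legal incapacity (November 7, 2014 to January 29, 2015), pushing the deadline to July 24, 2015.
Although a criminal prosecution ran from November 14, 2012 to December 25, 2012, the stated rules do not make that a tolling event, so it is disregarded.
Nothing else in the chronology tolls or restarts the period.
The May 6, 2015 filing precedes the July 24, 2015 deadline; the claim is timely.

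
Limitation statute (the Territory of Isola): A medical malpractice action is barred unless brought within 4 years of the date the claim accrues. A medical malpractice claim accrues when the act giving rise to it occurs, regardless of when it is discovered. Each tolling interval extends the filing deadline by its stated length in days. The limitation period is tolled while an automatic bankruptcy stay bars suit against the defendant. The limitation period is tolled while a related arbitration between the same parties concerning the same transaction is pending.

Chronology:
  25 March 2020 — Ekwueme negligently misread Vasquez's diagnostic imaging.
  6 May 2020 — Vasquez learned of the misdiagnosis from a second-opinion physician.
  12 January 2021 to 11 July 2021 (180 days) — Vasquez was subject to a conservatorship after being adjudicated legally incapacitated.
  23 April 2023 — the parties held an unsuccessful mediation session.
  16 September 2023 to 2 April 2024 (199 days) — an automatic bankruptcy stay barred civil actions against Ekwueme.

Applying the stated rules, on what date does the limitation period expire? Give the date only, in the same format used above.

Accrual is governed by the date of the act, so the period began to run on 25 March 2020; the later discovery on 6 May 2020 is irrelevant under the stated rule.
4 years from 25 March 2020 is 25 March 2024.
The period was tolled for 199 days by the automatic bankruptcy stay (16 September 2023 to 2 April 2024), pushing the deadline to 10 October 2024.
The plaintiff's legal incapacity from 12 January 2021 to 11 July 2021 does not toll the period, because no stated rule makes the plaintiff's incapacity a tolling event.
None of the other events listed affects the running of the period under the stated rules.

10 October 2024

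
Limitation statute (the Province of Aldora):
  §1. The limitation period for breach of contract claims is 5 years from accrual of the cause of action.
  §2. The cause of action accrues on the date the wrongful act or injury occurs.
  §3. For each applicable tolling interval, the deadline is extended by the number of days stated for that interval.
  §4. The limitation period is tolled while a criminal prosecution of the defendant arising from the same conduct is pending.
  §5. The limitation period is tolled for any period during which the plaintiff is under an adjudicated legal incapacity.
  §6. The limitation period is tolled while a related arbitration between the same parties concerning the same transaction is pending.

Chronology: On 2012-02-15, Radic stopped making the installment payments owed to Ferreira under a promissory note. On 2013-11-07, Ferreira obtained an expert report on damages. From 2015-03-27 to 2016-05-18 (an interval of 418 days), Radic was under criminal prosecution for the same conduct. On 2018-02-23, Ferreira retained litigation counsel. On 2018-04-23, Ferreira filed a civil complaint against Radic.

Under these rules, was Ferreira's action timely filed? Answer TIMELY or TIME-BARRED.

TIME-BARRED

The limitation period began to run on 2012-02-15.
5 years from 2012-02-15 is 2017-02-15.
The period was tolled for 418 days by the pending criminal prosecution (2015-03-27 to 2016-05-18), pushing the deadline to 2018-04-09.
Nothing else in the chronology tolls or restarts the period.
Filing on 2018-04-23 missed the 2018-04-09 deadline — the action is time-barred.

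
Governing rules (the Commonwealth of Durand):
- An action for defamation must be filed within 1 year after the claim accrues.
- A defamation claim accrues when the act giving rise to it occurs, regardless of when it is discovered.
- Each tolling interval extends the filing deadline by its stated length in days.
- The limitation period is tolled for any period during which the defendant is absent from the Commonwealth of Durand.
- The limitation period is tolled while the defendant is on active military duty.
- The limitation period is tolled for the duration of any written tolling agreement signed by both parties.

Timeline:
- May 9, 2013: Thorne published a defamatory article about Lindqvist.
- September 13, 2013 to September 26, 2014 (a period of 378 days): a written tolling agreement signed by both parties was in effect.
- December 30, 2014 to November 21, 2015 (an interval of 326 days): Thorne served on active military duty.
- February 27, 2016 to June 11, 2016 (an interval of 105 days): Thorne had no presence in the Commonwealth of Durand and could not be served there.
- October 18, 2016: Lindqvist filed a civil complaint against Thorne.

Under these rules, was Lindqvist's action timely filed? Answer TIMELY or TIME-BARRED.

The claim accrued on May 9, 2013, when the wrongful act occurred.
Adding the 1 year base period to May 9, 2013 gives a deadline of May 9, 2014, before any tolling.
Because the written tolling agreement ran from September 13, 2013 to September 26, 2014, the deadline is extended by 378 days to May 22, 2015.
The defendant's active military service from December 30, 2014 to November 21, 2015 tolled the period for 326 days, extending the deadline to April 12, 2016.
Because the defendant's absence from the jurisdiction ran from February 27, 2016 to June 11, 2016, the deadline is extended by 105 days to July 26, 2016.
Filing on October 18, 2016 missed the July 26, 2016 deadline — the action is time-barred.

TIME-BARRED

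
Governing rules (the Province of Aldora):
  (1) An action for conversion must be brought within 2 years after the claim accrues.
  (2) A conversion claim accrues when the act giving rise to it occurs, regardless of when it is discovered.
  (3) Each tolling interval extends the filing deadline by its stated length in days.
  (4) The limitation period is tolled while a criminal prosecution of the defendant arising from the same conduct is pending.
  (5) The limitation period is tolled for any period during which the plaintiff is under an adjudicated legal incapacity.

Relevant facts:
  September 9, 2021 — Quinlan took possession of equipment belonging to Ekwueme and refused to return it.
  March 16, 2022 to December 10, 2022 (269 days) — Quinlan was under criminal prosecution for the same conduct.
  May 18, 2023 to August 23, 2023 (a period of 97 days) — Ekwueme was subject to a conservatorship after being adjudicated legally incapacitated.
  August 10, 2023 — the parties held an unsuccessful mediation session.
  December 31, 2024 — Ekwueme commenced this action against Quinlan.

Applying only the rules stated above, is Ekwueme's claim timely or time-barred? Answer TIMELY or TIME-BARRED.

TIME-BARRED

The claim accrued on September 9, 2021, when the wrongful act occurred.
The untolled deadline — 2 years after September 9, 2021 — is September 9, 2023.
Because the pending criminal prosecution ran from March 16, 2022 to December 10, 2022, the deadline is extended by 269 days to June 4, 2024.
The period was tolled for 97 days by the plaintiff's legal incapacity (May 18, 2023 to August 23, 2023), pushing the deadline to September 9, 2024.
Nothing else in the chronology tolls or restarts the period.
The December 31, 2024 filing falls after the September 9, 2024 deadline; the claim is time-barred.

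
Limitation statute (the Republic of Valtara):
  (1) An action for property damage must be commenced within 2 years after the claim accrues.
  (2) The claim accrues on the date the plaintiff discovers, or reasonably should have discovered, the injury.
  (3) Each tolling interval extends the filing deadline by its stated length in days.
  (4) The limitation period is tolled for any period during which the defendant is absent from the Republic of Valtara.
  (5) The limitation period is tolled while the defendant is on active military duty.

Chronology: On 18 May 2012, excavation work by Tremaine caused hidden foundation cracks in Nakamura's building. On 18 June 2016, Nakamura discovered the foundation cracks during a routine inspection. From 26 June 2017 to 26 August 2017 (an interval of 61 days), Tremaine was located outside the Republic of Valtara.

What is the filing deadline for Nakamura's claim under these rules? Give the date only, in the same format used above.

18 August 2018

Accrual is tied to discovery, so the period began on 18 June 2016 rather than on 18 May 2012 when the act occurred.
The untolled deadline — 2 years after 18 June 2016 — is 18 June 2018.
The defendant's absence from the jurisdiction from 26 June 2017 to 26 August 2017 tolled the period for 61 days, extending the deadline to 18 August 2018.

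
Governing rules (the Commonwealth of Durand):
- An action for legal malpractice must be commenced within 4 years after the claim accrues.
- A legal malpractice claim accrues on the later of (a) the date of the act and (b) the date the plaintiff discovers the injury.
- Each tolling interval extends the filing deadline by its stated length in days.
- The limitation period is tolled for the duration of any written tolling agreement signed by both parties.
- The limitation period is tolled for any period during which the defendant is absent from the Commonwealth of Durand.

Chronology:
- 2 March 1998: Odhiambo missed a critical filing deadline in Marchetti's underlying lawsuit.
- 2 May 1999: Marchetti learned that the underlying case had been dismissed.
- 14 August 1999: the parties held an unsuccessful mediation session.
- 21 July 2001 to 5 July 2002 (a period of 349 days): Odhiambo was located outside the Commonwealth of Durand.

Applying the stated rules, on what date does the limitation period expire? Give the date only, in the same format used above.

The claim accrued on 2 May 1999 — the later of the 2 March 1998 act and the 2 May 1999 discovery.
4 years from 2 May 1999 is 2 May 2003.
The period was tolled for 349 days by the defendant's absence from the jurisdiction (21 July 2001 to 5 July 2002), pushing the deadline to 15 April 2004.
The other events in the timeline have no effect on the limitation period under the stated rules.

15 April 2004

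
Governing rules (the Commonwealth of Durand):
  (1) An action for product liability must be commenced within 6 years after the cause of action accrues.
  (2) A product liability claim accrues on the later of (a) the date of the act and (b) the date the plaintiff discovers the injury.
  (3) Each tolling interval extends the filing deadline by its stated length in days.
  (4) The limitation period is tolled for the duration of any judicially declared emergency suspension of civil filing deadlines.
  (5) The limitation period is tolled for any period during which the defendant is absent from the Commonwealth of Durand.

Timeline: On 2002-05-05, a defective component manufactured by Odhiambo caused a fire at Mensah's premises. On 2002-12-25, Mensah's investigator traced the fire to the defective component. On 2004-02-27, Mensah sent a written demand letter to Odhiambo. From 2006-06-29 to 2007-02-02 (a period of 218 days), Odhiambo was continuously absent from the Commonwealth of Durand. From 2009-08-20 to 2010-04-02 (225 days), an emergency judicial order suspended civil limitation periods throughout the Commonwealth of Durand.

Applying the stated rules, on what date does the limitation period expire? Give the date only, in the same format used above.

The claim accrued on 2002-12-25 — the later of the 2002-05-05 act and the 2002-12-25 discovery.
The untolled deadline — 6 years after 2002-12-25 — is 2008-12-25.
Because the defendant's absence from the jurisdiction ran from 2006-06-29 to 2007-02-02, the deadline is extended by 218 days to 2009-07-31.
The emergency suspension of filing deadlines from 2009-08-20 to 2010-04-02 began after the period had already run on 2009-07-31, so it has no tolling effect.
The other events in the timeline have no effect on the limitation period under the stated rules.

2009-07-31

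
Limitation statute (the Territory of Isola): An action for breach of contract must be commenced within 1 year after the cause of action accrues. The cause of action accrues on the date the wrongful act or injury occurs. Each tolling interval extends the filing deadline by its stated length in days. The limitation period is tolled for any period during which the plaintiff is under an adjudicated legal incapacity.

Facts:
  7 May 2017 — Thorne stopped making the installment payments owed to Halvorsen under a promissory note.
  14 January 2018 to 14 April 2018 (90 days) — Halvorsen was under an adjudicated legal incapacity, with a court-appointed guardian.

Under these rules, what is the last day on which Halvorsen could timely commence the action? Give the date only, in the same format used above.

5 August 2018

The cause of action accrued on 7 May 2017, the date of the act.
1 year from 7 May 2017 is 7 May 2018.
The period was tolled for 90 days by the plaintiff's legal incapacity (14 January 2018 to 14 April 2018), pushing the deadline to 5 August 2018.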